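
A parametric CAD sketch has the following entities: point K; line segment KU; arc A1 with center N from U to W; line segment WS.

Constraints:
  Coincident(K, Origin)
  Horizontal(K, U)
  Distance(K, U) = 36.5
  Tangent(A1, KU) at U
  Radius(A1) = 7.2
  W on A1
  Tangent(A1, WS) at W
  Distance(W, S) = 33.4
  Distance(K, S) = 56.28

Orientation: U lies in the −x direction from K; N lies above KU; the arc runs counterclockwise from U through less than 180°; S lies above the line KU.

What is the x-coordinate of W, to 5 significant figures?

-29.546

Checks: |NW| = 7.200 ✓; ∠(NW, WS) = 90.00° ✓; |WS| = 33.40 ✓; |KS| = 56.28 ✓.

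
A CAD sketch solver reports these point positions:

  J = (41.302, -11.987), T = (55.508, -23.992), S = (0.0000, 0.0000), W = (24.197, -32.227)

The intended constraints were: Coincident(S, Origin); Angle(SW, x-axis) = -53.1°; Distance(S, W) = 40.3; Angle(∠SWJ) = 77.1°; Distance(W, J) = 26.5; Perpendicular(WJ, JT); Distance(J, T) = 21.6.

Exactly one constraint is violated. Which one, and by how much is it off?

Distance(J, T) = 21.6 — off by 3.00.

S = (0.00, 0.00) ✓; SW at -53.10° ✓; |SW| = 40.30 ✓; ∠SWJ = 77.10° ✓; |WJ| = 26.50 ✓; ∠(WJ, JT) = 90.00° ✓; |JT| = 18.60 ✗.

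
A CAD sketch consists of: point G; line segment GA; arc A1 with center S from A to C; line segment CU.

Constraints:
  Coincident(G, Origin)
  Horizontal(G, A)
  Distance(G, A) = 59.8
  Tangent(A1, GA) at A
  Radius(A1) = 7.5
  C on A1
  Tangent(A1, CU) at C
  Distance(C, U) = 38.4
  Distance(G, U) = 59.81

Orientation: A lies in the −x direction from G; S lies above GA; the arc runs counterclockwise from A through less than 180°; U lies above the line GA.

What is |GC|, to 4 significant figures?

52.86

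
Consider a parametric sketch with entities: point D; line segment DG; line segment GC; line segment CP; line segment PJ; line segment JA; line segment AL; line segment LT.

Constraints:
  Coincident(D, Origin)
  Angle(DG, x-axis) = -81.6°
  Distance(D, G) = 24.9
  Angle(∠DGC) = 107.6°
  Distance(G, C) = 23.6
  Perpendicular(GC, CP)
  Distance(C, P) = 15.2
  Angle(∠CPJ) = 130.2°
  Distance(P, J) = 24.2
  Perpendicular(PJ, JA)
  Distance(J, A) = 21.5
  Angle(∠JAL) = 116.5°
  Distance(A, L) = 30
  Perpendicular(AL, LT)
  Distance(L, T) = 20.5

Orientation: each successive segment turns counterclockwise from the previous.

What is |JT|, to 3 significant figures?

39.6

∠JAL = 116.5° gives AL at -75.9° from the x-axis; with |AL| = 30.0, L = (4.60, -38.1). AL ⟂ LT, so LT runs at 14.1°; with |LT| = 20.5, T = (24.5, -33.1). Then |JT| = |T − J| = 39.6.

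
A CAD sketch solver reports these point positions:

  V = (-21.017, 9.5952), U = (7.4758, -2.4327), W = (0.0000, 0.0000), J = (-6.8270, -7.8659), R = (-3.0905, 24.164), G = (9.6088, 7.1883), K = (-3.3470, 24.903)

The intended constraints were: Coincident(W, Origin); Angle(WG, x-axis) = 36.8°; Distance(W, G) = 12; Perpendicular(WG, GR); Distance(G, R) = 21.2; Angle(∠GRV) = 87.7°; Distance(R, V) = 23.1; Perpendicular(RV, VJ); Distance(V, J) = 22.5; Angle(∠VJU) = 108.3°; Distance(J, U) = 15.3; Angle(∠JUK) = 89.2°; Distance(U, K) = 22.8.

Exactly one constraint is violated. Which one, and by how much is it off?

Distance(U, K) = 22.8 — off by 6.60.

W = (0.00, 0.00) ✓; WG at 36.80° ✓; |WG| = 12.00 ✓; ∠(WG, GR) = 90.00° ✓; |GR| = 21.20 ✓; ∠GRV = 87.70° ✓; |RV| = 23.10 ✓; ∠(RV, VJ) = 90.00° ✓; |VJ| = 22.50 ✓; ∠VJU = 108.3° ✓; |JU| = 15.30 ✓; ∠JUK = 89.20° ✓; |UK| = 29.40 ✗.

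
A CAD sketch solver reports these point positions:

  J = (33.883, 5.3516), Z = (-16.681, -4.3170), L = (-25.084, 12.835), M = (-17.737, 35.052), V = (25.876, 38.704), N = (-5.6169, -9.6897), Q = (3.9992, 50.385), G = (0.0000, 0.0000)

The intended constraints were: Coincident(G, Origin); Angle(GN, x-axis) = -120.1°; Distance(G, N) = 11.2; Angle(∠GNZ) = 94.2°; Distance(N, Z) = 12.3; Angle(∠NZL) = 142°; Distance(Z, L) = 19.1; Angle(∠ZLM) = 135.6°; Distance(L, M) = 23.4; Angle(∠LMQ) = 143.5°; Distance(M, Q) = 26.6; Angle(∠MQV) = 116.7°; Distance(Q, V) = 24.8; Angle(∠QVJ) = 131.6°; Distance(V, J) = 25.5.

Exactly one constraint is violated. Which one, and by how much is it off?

Distance(V, J) = 25.5 — off by 8.80.

G = (0.00, 0.00) ✓; GN at -120.1° ✓; |GN| = 11.20 ✓; ∠GNZ = 94.20° ✓; |NZ| = 12.30 ✓; ∠NZL = 142.0° ✓; |ZL| = 19.10 ✓; ∠ZLM = 135.6° ✓; |LM| = 23.40 ✓; ∠LMQ = 143.5° ✓; |MQ| = 26.60 ✓; ∠MQV = 116.7° ✓; |QV| = 24.80 ✓; ∠QVJ = 131.6° ✓; |VJ| = 34.30 ✗.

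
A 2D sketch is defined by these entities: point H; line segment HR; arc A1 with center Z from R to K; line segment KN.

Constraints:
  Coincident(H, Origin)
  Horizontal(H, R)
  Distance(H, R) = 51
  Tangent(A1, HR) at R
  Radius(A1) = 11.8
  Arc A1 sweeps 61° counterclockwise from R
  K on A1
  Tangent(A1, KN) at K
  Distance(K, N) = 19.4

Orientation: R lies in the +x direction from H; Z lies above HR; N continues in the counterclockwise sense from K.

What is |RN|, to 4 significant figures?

30.34

H is at the origin; H and R share the same y with |HR| = 51.0 and R on the +x side, so R = (51.00, 0.000). Since A1 is tangent to HR there, ZR ⟂ HR, so Z = R + (0, 11.8) = (51.00, 11.80). On A1, R sits at bearing -90° from Z; a 61° counterclockwise sweep puts K at bearing -29°, so K = Z + 11.8·(cos -29°, sin -29°) = (61.32, 6.079). The tangent condition forces ZK to be normal to KN, so KN runs along (−sin -29°, cos -29°); with |KN| = 19.4, N = (70.73, 23.05). Then |RN| = |N − R| = 30.34.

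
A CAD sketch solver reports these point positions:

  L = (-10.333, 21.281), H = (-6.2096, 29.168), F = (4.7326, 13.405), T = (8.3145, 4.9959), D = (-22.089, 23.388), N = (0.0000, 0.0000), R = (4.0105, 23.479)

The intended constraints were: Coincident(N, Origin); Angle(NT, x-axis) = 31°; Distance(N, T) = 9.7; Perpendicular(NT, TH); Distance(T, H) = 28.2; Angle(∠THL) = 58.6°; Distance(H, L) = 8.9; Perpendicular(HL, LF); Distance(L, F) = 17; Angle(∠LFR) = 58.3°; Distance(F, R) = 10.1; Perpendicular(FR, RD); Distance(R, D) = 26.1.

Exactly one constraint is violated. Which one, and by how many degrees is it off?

Perpendicular(FR, RD) — off by 3.90°.

N = (0.00, 0.00) ✓; NT at 31.00° ✓; |NT| = 9.700 ✓; ∠(NT, TH) = 90.00° ✓; |TH| = 28.20 ✓; ∠THL = 58.60° ✓; |HL| = 8.900 ✓; ∠(HL, LF) = 90.00° ✓; |LF| = 17.00 ✓; ∠LFR = 58.30° ✓; |FR| = 10.10 ✓; ∠(FR, RD) = 86.10° ✗; |RD| = 26.10 ✓.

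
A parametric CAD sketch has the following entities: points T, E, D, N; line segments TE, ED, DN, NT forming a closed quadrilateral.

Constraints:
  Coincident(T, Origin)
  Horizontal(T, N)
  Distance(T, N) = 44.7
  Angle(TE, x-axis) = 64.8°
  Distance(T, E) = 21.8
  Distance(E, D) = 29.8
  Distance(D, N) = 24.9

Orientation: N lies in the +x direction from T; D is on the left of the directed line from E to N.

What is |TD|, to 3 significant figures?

45.7

T is at the origin; T and N share the same y with |TN| = 44.7 and N in +x, so N = (44.7, 0). TE runs at 64.8° with |TE| = 21.8, so E = (9.28, 19.7). D is determined by |ED| = 29.8 and |DN| = 24.9 together: it lies at the intersection of circle(E, 29.8) and circle(N, 24.9). With |EN| = 40.5, the foot of the radical line on EN is 23.6 from E and the perpendicular offset is √(29.8² − 23.6²) = 18.2. Taking the left-of-EN solution: D = (38.7, 24.2).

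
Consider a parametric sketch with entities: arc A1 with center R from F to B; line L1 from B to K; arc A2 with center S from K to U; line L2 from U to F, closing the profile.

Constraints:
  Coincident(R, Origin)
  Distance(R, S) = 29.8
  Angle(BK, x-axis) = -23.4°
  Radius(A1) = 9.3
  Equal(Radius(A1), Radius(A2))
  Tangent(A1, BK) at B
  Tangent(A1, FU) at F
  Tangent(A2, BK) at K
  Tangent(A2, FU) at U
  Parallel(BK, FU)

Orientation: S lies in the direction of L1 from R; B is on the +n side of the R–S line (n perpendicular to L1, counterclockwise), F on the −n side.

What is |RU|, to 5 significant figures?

31.217

The slot axis is L1's direction at -23.4°, so u = (cos -23.4°, sin -23.4°) = (0.91775, -0.39715) and n = (−sin -23.4°, cos -23.4°) = (0.39715, 0.91775). R is at the origin and S lies 29.8 along u from R, so S = 29.8·u = (27.349, -11.835). Tangency of A1 to both parallel lines with radius 9.3 puts B and F at R ± 9.3·n: B = (3.6935, 8.5351), F = (-3.6935, -8.5351). Equal radii place K and U the same way about S: K = S + 9.3·n = (31.043, -3.2999), U = S − 9.3·n = (23.656, -20.370). Then |RU| = |U − R| = 31.217.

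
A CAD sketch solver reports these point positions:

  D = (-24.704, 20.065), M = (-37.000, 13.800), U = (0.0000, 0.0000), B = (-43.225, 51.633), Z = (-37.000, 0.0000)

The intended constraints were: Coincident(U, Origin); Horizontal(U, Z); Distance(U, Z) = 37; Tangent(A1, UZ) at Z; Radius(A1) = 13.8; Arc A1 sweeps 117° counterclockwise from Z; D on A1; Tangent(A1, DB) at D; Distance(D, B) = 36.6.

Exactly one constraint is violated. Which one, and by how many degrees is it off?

Tangent(A1, DB) at D — off by 3.40°.

U = (0.00, 0.00) ✓; U.y = 0.00, Z.y = 0.00 ✓; |UZ| = 37.00 ✓; ∠(MZ, ZU) = 90.00° ✓; |MZ| = 13.80 ✓; bearing(M→D) − bearing(M→Z) = 117.0° ✓; |MD| = 13.80 ✓; ∠(MD, DB) = 86.60° ✗; |DB| = 36.60 ✓.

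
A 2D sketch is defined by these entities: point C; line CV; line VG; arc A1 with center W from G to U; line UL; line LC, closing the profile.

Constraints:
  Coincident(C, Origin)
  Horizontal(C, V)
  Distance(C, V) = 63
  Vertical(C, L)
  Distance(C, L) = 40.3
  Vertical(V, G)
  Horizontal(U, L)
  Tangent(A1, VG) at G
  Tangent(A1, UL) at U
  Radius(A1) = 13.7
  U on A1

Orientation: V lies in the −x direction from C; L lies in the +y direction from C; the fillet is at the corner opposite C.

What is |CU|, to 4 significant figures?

63.68

The virtual corner opposite C is at (-63.00, 40.30). Since A1 is tangent to VG there, WG ⟂ VG and tangency of A1 to UL means the radius WU is perpendicular to UL, with radius 13.7, so the center W sits 13.7 in from both sides at W = (-49.30, 26.60). That places the tangent points at G = (-63.00, 26.60) on VG and U = (-49.30, 40.30) on UL. Then |CU| = |U − C| = 63.68.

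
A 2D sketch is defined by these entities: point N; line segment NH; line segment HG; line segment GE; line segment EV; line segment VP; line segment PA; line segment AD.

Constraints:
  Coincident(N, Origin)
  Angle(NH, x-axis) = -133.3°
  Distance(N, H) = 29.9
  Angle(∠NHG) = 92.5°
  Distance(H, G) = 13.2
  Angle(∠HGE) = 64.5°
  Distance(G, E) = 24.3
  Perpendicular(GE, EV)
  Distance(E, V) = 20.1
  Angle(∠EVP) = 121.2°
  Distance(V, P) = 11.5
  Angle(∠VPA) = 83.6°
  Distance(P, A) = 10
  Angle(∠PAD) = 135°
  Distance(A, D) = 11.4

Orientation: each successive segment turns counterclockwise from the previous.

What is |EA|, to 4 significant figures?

22.03

∠EVP = 121.2° gives VP at -141.5° from the x-axis; with |VP| = 11.5, P = (-30.72, -8.618). ∠VPA = 83.6° gives PA at -45.10° from the x-axis; with |PA| = 10.0, A = (-23.67, -15.70). Then |EA| = |A − E| = 22.03.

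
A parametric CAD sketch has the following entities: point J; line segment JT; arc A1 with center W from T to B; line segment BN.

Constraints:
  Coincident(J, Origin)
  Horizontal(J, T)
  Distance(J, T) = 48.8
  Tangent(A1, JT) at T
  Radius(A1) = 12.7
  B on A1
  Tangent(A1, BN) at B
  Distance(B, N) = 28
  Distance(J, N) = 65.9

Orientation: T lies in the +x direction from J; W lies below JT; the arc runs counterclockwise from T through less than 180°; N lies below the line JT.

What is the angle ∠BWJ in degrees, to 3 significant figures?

40.4°

Checks: |WB| = 12.70 ✓; ∠(WB, BN) = 90.00° ✓; |BN| = 28.00 ✓; |JN| = 65.90 ✓.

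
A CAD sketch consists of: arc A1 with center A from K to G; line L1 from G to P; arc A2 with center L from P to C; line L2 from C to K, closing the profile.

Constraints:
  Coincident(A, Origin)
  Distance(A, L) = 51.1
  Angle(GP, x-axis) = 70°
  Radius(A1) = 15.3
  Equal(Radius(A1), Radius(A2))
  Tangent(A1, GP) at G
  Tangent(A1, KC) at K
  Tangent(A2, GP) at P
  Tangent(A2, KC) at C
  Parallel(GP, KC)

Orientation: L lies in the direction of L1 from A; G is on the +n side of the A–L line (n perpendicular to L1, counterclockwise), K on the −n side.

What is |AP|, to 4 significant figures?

53.34

The slot axis is L1's direction at 70.0°, so u = (cos 70.0°, sin 70.0°) = (0.3420, 0.9397) and n = (−sin 70.0°, cos 70.0°) = (-0.9397, 0.3420). A is at the origin and L lies 51.1 along u from A, so L = 51.1·u = (17.48, 48.02). Tangency of A1 to both parallel lines with radius 15.3 puts G and K at A ± 15.3·n: G = (-14.38, 5.233), K = (14.38, -5.233). Equal radii place P and C the same way about L: P = L + 15.3·n = (3.100, 53.25), C = L − 15.3·n = (31.85, 42.79). Then |AP| = |P − A| = 53.34.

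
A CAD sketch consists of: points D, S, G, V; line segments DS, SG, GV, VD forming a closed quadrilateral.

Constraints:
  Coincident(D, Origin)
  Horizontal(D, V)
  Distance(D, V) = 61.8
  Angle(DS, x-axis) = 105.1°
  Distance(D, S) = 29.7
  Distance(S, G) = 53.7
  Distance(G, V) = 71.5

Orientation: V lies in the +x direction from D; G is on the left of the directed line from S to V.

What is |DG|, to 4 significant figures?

72.34

D is at the origin; DV is horizontal with |DV| = 61.8 and V in +x, so V = (61.8, 0). DS runs at 105.1° with |DS| = 29.7, so S = (-7.737, 28.67). G is determined by |SG| = 53.7 and |GV| = 71.5 together: it lies at the intersection of circle(S, 53.7) and circle(V, 71.5). With |SV| = 75.22, the foot of the radical line on SV is 22.79 from S and the perpendicular offset is √(53.7² − 22.79²) = 48.62. Taking the left-of-SV solution: G = (31.87, 64.94).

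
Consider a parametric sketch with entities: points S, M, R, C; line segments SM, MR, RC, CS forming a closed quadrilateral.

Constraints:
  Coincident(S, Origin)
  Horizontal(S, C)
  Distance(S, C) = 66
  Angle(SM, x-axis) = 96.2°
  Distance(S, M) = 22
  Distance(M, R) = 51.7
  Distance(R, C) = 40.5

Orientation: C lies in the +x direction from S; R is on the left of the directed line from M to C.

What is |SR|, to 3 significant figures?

59.5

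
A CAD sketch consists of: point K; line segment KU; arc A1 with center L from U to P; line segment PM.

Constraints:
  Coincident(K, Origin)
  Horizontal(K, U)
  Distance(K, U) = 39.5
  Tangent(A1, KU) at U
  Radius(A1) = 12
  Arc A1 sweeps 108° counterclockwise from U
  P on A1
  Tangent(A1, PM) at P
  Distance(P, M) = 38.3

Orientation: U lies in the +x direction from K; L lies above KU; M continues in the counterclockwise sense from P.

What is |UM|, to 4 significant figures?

52.14

K is at the origin; KU is horizontal with |KU| = 39.5 and U on the +x side, so U = (39.50, 0.000). Since A1 is tangent to KU there, LU ⟂ KU, so L = U + (0, 12) = (39.50, 12.00). On A1, U sits at bearing -90° from L; a 108° counterclockwise sweep puts P at bearing 18°, so P = L + 12.0·(cos 18°, sin 18°) = (50.91, 15.71). The tangent condition forces LP to be normal to PM, so PM runs along (−sin 18°, cos 18°); with |PM| = 38.3, M = (39.08, 52.13). Then |UM| = |M − U| = 52.14.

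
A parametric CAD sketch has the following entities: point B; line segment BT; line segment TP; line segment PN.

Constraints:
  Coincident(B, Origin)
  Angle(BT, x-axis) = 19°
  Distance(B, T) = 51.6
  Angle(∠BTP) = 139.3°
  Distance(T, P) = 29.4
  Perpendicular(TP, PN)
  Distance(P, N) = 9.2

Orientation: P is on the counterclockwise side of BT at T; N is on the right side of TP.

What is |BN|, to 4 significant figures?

80.81

B is at the origin; BT runs at 19.0° with length 51.6, so T = 51.6·(cos 19.0°, sin 19.0°) = (48.79, 16.80). ∠BTP = 139.3°, so TP runs at 19.0° + (180° − 139.3°) = 59.70° from the x-axis; with |TP| = 29.4, P = T + 29.4·(cos 59.70°, sin 59.70°) = (63.62, 42.18). TP ⟂ PN; with |PN| = 9.2 on the right of TP, N = P + 9.2·(0.8634, -0.5045) = (71.57, 37.54). Then |BN| = |N − B| = 80.81.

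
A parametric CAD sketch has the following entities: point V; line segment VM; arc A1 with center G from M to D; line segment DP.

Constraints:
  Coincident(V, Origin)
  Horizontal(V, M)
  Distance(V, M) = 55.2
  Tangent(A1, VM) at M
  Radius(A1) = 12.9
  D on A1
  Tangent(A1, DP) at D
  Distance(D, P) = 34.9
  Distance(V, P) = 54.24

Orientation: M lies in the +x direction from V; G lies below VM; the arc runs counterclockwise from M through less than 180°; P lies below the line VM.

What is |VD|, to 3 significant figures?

43.8

V is at the origin; VM is horizontal with |VM| = 55.2 and M on the +x side, so M = (55.2, 0.00). Tangency of A1 to VM means the radius GM is perpendicular to VM, so G = M + (0, -12.9) = (55.2, -12.9). Since GD ⟂ DP (tangency), |GP| = √(12.9² + 34.9²) = 37.2 regardless of where D sits on A1. So P lies on both circle(V, 54.24) and circle(G, 37.2); the below-VM intersection is P = (33.2, -42.9). D is the foot of the tangent from P: D = (42.8, -9.35).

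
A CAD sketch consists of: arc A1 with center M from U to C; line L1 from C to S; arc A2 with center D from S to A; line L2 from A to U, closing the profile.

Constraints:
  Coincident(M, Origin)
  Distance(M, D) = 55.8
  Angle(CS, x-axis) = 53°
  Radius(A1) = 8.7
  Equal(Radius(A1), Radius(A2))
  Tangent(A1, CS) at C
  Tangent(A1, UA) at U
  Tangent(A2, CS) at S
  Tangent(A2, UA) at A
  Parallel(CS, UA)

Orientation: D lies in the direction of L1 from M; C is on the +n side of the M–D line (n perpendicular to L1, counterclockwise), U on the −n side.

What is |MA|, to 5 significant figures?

56.474

The slot axis is L1's direction at 53.0°, so u = (cos 53.0°, sin 53.0°) = (0.60182, 0.79864) and n = (−sin 53.0°, cos 53.0°) = (-0.79864, 0.60182). M is at the origin and D lies 55.8 along u from M, so D = 55.8·u = (33.581, 44.564). Tangency of A1 to both parallel lines with radius 8.7 puts C and U at M ± 8.7·n: C = (-6.9481, 5.2358), U = (6.9481, -5.2358). Equal radii place S and A the same way about D: S = D + 8.7·n = (26.633, 49.800), A = D − 8.7·n = (40.529, 39.328). Then |MA| = |A − M| = 56.474.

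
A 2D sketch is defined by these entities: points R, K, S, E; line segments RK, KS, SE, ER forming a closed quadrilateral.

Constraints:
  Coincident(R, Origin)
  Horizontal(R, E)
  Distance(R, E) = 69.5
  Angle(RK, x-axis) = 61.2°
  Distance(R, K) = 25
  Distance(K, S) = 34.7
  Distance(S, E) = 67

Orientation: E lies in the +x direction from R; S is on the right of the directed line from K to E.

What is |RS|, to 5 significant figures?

12.254

Checks: |KS| = 34.70 ✓; |SE| = 67.00 ✓.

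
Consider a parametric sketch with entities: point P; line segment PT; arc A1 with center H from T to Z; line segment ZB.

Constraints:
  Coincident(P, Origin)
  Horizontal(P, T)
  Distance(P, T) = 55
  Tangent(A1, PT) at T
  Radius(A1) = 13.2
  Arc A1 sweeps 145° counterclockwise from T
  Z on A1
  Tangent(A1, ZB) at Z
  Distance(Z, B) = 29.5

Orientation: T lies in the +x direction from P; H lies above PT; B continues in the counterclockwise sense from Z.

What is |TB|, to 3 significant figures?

44.2

P is at the origin; PT is horizontal with |PT| = 55.0 and T on the +x side, so T = (55.0, 0.00). The tangent condition forces HT to be normal to PT, so H = T + (0, 13.2) = (55.0, 13.2). On A1, T sits at bearing -90° from H; a 145° counterclockwise sweep puts Z at bearing 55°, so Z = H + 13.2·(cos 55°, sin 55°) = (62.6, 24.0). Since A1 is tangent to ZB there, HZ ⟂ ZB, so ZB runs along (−sin 55°, cos 55°); with |ZB| = 29.5, B = (38.4, 40.9). Then |TB| = |B − T| = 44.2.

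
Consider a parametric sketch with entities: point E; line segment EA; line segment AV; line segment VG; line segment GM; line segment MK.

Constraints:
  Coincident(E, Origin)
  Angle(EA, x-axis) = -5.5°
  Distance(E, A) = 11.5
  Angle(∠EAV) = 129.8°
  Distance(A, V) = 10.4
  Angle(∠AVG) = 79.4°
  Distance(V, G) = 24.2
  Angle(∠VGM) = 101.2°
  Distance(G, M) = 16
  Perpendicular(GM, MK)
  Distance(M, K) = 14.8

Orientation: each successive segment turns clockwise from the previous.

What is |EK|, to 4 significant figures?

2.862

E is at the origin; EA runs at -5.5° with length 11.5, so A = (11.45, -1.102). ∠EAV = 129.8° gives AV at -55.70° from the x-axis; with |AV| = 10.4, V = (17.31, -9.694). ∠AVG = 79.4° gives VG at -156.3° from the x-axis; with |VG| = 24.2, G = (-4.851, -19.42). ∠VGM = 101.2° gives GM at 124.9° from the x-axis; with |GM| = 16.0, M = (-14.01, -6.298). The perpendicularity gives MK at right angles to GM, so MK runs at 34.90°; with |MK| = 14.8, K = (-1.867, 2.169). Then |EK| = |K − E| = 2.862.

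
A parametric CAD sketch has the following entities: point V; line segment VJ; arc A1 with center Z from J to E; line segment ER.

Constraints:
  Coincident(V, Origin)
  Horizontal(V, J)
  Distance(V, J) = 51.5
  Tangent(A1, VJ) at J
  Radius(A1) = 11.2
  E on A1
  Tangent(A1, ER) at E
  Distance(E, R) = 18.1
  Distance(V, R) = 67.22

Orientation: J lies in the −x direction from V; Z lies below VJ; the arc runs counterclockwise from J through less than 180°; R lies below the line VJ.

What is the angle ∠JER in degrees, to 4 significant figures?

130.5°

V is at the origin; VJ is horizontal with |VJ| = 51.5 and J on the −x side, so J = (-51.50, 0.000). The tangent condition forces ZJ to be normal to VJ, so Z = J + (0, -11.2) = (-51.50, -11.20). Since ZE ⟂ ER (tangency), |ZR| = √(11.2² + 18.1²) = 21.28 regardless of where E sits on A1. So R lies on both circle(V, 67.22) and circle(Z, 21.28); the below-VJ intersection is R = (-59.73, -30.83). E is the foot of the tangent from R: E = (-62.56, -12.95).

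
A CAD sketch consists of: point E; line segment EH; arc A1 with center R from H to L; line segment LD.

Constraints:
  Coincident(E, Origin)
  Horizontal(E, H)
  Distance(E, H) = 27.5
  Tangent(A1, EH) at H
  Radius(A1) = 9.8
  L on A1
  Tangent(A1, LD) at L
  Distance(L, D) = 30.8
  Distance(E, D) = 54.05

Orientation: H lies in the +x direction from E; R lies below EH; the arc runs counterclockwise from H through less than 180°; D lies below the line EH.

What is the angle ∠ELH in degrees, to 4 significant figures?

81.70°

E is at the origin; EH is horizontal with |EH| = 27.5 and H on the +x side, so H = (27.50, 0.000). Since A1 is tangent to EH there, RH ⟂ EH, so R = H + (0, -9.8) = (27.50, -9.800). Since RL ⟂ LD (tangency), |RD| = √(9.8² + 30.8²) = 32.32 regardless of where L sits on A1. So D lies on both circle(E, 54.05) and circle(R, 32.32); the below-EH intersection is D = (34.92, -41.26). L is the foot of the tangent from D: L = (19.09, -14.83).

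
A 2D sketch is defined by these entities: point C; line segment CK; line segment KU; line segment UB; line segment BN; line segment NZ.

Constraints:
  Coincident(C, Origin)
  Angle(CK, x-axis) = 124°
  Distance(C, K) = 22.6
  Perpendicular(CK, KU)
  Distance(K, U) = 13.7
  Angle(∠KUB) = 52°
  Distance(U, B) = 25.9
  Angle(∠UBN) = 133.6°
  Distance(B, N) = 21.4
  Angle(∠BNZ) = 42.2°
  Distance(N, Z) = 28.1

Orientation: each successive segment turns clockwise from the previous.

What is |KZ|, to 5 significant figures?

4.9616

C is at the origin; CK runs at 124.0° with length 22.6, so K = (-12.638, 18.736). The perpendicularity gives KU at right angles to CK, so KU runs at 34.000°; with |KU| = 13.7, U = (-1.2799, 26.397). ∠KUB = 52.0° gives UB at -94.000° from the x-axis; with |UB| = 25.9, B = (-3.0866, 0.56028). ∠UBN = 133.6° gives BN at -140.40° from the x-axis; with |BN| = 21.4, N = (-19.576, -13.081). ∠BNZ = 42.2° gives NZ at 81.800° from the x-axis; with |NZ| = 28.1, Z = (-15.568, 14.732). Then |KZ| = |Z − K| = 4.9616.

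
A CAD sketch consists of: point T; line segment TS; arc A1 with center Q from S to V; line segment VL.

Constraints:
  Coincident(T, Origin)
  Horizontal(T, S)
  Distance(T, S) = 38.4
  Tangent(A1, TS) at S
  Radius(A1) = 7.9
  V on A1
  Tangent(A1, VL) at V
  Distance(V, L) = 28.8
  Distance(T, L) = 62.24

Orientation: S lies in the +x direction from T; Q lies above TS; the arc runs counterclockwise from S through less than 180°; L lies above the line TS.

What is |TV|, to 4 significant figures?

46.59

Checks: |QV| = 7.900 ✓; ∠(QV, VL) = 90.00° ✓; |VL| = 28.80 ✓; |TL| = 62.24 ✓.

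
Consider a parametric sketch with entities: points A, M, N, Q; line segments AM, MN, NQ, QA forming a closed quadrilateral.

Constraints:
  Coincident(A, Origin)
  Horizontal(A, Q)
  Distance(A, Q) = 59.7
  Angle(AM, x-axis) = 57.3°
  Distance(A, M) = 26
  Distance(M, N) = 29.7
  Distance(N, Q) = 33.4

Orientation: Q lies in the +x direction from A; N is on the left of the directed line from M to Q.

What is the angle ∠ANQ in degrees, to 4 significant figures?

86.24°

Checks: |MN| = 29.70 ✓; |NQ| = 33.40 ✓.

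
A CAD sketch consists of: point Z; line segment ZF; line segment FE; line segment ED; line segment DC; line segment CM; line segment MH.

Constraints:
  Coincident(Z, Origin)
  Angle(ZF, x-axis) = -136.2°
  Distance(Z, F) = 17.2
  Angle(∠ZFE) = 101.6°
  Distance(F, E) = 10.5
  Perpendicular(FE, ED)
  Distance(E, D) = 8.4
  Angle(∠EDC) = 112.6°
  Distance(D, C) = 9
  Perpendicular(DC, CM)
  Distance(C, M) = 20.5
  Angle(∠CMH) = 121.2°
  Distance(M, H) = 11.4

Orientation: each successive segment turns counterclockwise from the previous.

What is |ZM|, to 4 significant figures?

24.02

Z is at the origin; ZF runs at -136.2° with length 17.2, so F = (-12.41, -11.90). ∠ZFE = 101.6° gives FE at -57.80° from the x-axis; with |FE| = 10.5, E = (-6.819, -20.79). FE ⟂ ED, so ED runs at 32.20°; with |ED| = 8.4, D = (0.2889, -16.31). ∠EDC = 112.6° gives DC at 99.60° from the x-axis; with |DC| = 9.0, C = (-1.212, -7.440). DC is perpendicular to CM, so CM runs at -170.4°; with |CM| = 20.5, M = (-21.42, -10.86). Then |ZM| = |M − Z| = 24.02.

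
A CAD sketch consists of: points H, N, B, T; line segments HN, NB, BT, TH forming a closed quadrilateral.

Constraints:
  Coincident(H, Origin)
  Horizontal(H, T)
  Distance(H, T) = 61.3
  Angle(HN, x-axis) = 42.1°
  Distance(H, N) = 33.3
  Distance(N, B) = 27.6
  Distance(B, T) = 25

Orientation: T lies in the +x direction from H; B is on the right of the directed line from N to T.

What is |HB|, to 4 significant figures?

36.54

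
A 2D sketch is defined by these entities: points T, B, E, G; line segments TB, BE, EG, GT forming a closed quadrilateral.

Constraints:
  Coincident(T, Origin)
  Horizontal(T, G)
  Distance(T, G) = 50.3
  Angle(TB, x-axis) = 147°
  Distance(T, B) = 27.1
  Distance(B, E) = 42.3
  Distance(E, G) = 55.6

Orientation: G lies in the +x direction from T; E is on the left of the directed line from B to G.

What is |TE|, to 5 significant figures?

41.342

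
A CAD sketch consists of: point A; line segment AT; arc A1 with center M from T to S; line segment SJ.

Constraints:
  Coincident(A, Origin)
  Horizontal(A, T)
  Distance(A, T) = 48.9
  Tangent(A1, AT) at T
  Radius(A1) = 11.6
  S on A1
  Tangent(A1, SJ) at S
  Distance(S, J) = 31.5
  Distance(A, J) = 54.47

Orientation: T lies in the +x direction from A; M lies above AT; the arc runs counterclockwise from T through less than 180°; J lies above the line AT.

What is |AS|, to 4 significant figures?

60.41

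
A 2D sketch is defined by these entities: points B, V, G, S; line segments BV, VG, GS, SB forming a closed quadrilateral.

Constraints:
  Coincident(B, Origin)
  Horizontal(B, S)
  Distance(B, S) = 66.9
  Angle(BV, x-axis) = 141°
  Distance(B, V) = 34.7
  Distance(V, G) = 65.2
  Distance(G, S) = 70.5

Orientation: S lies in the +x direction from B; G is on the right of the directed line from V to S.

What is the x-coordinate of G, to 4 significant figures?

5.525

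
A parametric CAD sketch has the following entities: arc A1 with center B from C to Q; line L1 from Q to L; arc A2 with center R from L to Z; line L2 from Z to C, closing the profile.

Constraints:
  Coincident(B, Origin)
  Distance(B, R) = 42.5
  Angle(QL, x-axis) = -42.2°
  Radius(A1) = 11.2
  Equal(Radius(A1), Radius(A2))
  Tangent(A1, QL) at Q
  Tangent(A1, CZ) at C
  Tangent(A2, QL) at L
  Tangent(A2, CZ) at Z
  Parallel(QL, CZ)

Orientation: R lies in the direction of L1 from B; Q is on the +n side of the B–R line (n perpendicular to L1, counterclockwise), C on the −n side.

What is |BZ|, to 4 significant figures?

43.95

The slot axis is L1's direction at -42.2°, so u = (cos -42.2°, sin -42.2°) = (0.7408, -0.6717) and n = (−sin -42.2°, cos -42.2°) = (0.6717, 0.7408). B is at the origin and R lies 42.5 along u from B, so R = 42.5·u = (31.48, -28.55). Tangency of A1 to both parallel lines with radius 11.2 puts Q and C at B ± 11.2·n: Q = (7.523, 8.297), C = (-7.523, -8.297). Equal radii place L and Z the same way about R: L = R + 11.2·n = (39.01, -20.25), Z = R − 11.2·n = (23.96, -36.85). Then |BZ| = |Z − B| = 43.95.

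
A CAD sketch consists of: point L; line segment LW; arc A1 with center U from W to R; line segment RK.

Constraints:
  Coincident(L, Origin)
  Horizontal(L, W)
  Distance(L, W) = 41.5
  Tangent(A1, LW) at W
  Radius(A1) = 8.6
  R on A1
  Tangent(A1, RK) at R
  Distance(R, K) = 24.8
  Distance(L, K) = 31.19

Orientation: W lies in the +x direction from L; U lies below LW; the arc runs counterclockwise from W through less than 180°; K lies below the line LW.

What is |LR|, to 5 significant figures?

34.680

Checks: |UW| = 8.600 ✓; |UR| = 8.600 ✓; ∠(UR, RK) = 90.00° ✓; |RK| = 24.80 ✓; |LK| = 31.19 ✓.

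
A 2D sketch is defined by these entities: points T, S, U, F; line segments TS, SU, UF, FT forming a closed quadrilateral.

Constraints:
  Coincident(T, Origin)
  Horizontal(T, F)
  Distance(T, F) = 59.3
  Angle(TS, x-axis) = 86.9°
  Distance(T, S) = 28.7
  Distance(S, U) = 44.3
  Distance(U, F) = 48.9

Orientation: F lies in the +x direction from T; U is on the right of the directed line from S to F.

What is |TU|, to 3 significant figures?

19.0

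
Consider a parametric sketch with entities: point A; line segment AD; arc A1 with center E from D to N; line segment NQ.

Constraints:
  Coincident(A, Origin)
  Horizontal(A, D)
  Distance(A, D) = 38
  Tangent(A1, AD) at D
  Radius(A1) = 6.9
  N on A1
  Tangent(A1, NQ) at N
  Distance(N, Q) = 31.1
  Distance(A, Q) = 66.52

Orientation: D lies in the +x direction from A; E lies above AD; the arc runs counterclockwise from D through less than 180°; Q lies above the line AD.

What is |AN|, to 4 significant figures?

44.22

Checks: |EN| = 6.900 ✓; ∠(EN, NQ) = 90.00° ✓; |NQ| = 31.10 ✓; |AQ| = 66.52 ✓.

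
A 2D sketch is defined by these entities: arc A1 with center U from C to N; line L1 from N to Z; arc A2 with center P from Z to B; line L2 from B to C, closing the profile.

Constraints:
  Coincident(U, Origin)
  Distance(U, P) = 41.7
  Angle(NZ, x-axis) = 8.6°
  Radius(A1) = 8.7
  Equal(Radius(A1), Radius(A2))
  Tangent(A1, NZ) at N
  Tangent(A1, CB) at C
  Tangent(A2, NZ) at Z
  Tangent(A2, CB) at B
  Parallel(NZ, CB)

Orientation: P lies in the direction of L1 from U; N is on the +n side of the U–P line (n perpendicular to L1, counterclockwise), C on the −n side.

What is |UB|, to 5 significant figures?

42.598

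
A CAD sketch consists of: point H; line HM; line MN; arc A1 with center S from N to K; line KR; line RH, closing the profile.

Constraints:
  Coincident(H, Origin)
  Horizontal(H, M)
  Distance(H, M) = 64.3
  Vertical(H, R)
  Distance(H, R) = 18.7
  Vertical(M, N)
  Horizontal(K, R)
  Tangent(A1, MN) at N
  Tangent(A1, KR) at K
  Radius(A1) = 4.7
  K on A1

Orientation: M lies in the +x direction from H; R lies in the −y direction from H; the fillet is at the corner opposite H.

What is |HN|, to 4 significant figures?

65.81

H is at the origin; HM is horizontal with |HM| = 64.3 and M on the +x side, so M = (64.30, 0.000). HR is vertical with |HR| = 18.7 and R on the −y side, so R = (0.000, -18.70). The virtual corner opposite H is at (64.30, -18.70). Tangency of A1 to MN means the radius SN is perpendicular to MN and A1 meets KR tangentially, so SK is at right angles to KR, with radius 4.7, so the center S sits 4.7 in from both sides at S = (59.60, -14.00). That places the tangent points at N = (64.30, -14.00) on MN and K = (59.60, -18.70) on KR. Then |HN| = |N − H| = 65.81.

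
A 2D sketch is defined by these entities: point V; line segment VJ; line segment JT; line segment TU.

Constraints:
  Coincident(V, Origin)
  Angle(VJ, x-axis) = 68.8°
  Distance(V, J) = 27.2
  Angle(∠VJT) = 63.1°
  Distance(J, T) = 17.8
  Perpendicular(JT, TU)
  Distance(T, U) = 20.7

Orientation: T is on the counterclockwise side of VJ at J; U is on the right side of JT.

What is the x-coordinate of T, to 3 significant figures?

-7.88

V is at the origin; VJ runs at 68.8° with length 27.2, so J = 27.2·(cos 68.8°, sin 68.8°) = (9.84, 25.4). ∠VJT = 63.1°, so JT runs at 68.8° + (180° − 63.1°) = 186° from the x-axis; with |JT| = 17.8, T = J + 17.8·(cos 186°, sin 186°) = (-7.88, 23.6). So T.x = -7.88.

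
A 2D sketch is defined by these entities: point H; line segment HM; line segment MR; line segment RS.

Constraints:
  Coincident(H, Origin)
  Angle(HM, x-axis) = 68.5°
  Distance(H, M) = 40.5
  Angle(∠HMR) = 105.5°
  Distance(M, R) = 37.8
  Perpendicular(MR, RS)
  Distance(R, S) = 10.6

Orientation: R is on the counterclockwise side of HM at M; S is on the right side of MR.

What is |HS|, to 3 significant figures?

69.5

H is at the origin; HM runs at 68.5° with length 40.5, so M = 40.5·(cos 68.5°, sin 68.5°) = (14.8, 37.7). ∠HMR = 105.5°, so MR runs at 68.5° + (180° − 105.5°) = 143° from the x-axis; with |MR| = 37.8, R = M + 37.8·(cos 143°, sin 143°) = (-15.3, 60.4). The perpendicularity gives RS at right angles to MR; with |RS| = 10.6 on the right of MR, S = R + 10.6·(0.602, 0.799) = (-8.97, 68.9). Then |HS| = |S − H| = 69.5.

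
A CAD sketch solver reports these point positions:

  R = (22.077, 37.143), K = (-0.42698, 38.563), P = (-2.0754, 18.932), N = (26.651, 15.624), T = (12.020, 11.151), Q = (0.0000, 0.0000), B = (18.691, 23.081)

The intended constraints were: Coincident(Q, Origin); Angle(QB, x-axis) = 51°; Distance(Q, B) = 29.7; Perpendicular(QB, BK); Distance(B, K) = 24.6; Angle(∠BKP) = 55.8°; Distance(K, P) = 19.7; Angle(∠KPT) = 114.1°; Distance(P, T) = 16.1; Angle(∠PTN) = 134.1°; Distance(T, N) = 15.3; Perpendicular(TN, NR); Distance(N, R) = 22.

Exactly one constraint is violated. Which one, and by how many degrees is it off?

Perpendicular(TN, NR) — off by 5.00°.

Q = (0.00, 0.00) ✓; QB at 51.00° ✓; |QB| = 29.70 ✓; ∠(QB, BK) = 90.00° ✓; |BK| = 24.60 ✓; ∠BKP = 55.80° ✓; |KP| = 19.70 ✓; ∠KPT = 114.1° ✓; |PT| = 16.10 ✓; ∠PTN = 134.1° ✓; |TN| = 15.30 ✓; ∠(TN, NR) = 85.00° ✗; |NR| = 22.00 ✓.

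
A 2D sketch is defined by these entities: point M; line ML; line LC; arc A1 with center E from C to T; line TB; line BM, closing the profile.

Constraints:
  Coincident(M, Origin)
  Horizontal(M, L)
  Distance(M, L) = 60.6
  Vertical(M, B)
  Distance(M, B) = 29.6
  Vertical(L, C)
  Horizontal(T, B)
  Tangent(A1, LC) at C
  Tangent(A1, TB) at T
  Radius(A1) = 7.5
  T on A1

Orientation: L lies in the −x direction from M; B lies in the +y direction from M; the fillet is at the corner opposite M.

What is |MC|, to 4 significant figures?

64.50

M is at the origin; M and L share the same y with |ML| = 60.6 and L on the −x side, so L = (-60.60, 0.000). MB is vertical with |MB| = 29.6 and B on the +y side, so B = (0.000, 29.60). The virtual corner opposite M is at (-60.60, 29.60). Since A1 is tangent to LC there, EC ⟂ LC and since A1 is tangent to TB there, ET ⟂ TB, with radius 7.5, so the center E sits 7.5 in from both sides at E = (-53.10, 22.10). That places the tangent points at C = (-60.60, 22.10) on LC and T = (-53.10, 29.60) on TB. Then |MC| = |C − M| = 64.50.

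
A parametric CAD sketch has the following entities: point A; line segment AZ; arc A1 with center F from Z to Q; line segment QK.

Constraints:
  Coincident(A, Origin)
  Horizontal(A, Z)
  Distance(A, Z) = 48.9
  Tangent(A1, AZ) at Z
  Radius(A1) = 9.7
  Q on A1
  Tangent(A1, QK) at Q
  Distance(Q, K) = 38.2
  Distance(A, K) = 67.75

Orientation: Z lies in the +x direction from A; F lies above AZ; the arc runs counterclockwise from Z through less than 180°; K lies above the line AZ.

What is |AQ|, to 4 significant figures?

59.51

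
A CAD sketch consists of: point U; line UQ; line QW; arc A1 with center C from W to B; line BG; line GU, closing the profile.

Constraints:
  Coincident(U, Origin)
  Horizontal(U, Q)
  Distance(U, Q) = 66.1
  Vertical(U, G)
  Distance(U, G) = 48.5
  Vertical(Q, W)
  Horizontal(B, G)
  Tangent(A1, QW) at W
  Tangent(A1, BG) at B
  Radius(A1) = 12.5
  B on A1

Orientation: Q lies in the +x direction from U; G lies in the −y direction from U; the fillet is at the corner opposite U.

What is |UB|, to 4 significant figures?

72.29

U is at the origin; U and Q share the same y with |UQ| = 66.1 and Q on the +x side, so Q = (66.10, 0.000). UG is vertical with |UG| = 48.5 and G on the −y side, so G = (0.000, -48.50). The virtual corner opposite U is at (66.10, -48.50). Tangency of A1 to QW means the radius CW is perpendicular to QW and tangency of A1 to BG means the radius CB is perpendicular to BG, with radius 12.5, so the center C sits 12.5 in from both sides at C = (53.60, -36.00). That places the tangent points at W = (66.10, -36.00) on QW and B = (53.60, -48.50) on BG. Then |UB| = |B − U| = 72.29.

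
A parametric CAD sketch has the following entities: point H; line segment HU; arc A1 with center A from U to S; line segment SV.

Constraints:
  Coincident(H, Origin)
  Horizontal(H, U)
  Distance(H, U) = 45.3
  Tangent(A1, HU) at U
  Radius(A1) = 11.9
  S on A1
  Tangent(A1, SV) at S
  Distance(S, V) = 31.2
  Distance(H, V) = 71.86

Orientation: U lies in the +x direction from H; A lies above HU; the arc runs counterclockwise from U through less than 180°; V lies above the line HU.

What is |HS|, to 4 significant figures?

58.39

Checks: |AS| = 11.90 ✓; ∠(AS, SV) = 90.00° ✓; |SV| = 31.20 ✓; |HV| = 71.86 ✓.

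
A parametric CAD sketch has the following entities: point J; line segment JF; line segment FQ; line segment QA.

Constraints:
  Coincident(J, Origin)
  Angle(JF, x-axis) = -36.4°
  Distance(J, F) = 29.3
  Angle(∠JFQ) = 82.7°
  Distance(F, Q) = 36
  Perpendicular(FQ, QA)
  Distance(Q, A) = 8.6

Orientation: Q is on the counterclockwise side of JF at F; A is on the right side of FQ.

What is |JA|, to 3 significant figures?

49.6

J is at the origin; JF runs at -36.4° with length 29.3, so F = 29.3·(cos -36.4°, sin -36.4°) = (23.6, -17.4). ∠JFQ = 82.7°, so FQ runs at -36.4° + (180° − 82.7°) = 60.9° from the x-axis; with |FQ| = 36.0, Q = F + 36.0·(cos 60.9°, sin 60.9°) = (41.1, 14.1). FQ ⟂ QA; with |QA| = 8.6 on the right of FQ, A = Q + 8.6·(0.874, -0.486) = (48.6, 9.89). Then |JA| = |A − J| = 49.6.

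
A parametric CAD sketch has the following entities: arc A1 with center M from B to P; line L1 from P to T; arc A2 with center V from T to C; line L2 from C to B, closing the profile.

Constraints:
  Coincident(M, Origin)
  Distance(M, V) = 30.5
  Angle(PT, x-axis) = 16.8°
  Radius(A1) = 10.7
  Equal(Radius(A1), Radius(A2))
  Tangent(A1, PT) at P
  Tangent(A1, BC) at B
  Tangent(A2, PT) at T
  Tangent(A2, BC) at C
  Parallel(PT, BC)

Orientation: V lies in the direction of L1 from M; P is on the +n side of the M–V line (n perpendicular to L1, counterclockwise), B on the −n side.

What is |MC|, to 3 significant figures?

32.3

The slot axis is L1's direction at 16.8°, so u = (cos 16.8°, sin 16.8°) = (0.957, 0.289) and n = (−sin 16.8°, cos 16.8°) = (-0.289, 0.957). M is at the origin and V lies 30.5 along u from M, so V = 30.5·u = (29.2, 8.82). Tangency of A1 to both parallel lines with radius 10.7 puts P and B at M ± 10.7·n: P = (-3.09, 10.2), B = (3.09, -10.2). Equal radii place T and C the same way about V: T = V + 10.7·n = (26.1, 19.1), C = V − 10.7·n = (32.3, -1.43). Then |MC| = |C − M| = 32.3.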